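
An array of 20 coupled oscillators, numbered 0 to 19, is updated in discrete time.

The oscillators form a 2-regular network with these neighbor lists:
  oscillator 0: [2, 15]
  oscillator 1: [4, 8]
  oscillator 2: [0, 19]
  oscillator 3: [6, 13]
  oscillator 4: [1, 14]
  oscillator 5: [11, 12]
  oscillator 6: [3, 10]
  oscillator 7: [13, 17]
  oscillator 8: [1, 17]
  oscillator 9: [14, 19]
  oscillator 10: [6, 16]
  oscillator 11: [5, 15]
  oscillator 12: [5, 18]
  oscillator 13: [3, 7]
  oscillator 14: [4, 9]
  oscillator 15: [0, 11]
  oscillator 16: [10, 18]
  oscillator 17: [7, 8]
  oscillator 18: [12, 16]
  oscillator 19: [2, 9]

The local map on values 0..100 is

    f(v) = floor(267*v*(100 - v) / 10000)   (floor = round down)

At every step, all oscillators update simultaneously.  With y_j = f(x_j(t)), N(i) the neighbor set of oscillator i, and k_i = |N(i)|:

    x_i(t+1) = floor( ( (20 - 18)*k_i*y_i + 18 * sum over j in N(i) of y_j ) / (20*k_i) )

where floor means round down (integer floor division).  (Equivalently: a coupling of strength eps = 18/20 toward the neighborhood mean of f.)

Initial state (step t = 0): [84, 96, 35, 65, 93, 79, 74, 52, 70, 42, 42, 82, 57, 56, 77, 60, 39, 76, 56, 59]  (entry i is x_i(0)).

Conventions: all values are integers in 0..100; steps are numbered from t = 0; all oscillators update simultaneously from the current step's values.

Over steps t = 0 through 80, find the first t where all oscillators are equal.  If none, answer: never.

Answer: 6
Key observation: Synchronization is absorbing here: once all oscillators are equal they stay equal, and step 6 is the first all-equal step.

Derivation:
t=0: [84, 96, 35, 65, 93, 79, 74, 52, 70, 42, 42, 82, 57, 56, 77, 60, 39, 76, 56, 59]  (not all equal)
t=1: [59, 33, 50, 58, 27, 51, 61, 57, 31, 56, 57, 52, 55, 63, 41, 39, 64, 59, 64, 62]  (not all equal)
t=2: [64, 54, 63, 62, 60, 66, 64, 63, 61, 63, 62, 64, 63, 64, 59, 64, 62, 61, 63, 65]  (not all equal)
t=3: [61, 63, 60, 61, 64, 61, 61, 62, 64, 62, 61, 60, 60, 61, 63, 61, 62, 62, 62, 61]  (not all equal)
t=4: [63, 61, 63, 63, 61, 63, 63, 62, 61, 62, 62, 63, 62, 62, 61, 63, 62, 61, 62, 63]  (not all equal)
t=5: [62, 63, 62, 62, 63, 62, 62, 62, 63, 62, 62, 62, 62, 62, 62, 62, 62, 62, 62, 62]  (not all equal)
t=6: [62, 62, 62, 62, 62, 62, 62, 62, 62, 62, 62, 62, 62, 62, 62, 62, 62, 62, 62, 62]  (all equal)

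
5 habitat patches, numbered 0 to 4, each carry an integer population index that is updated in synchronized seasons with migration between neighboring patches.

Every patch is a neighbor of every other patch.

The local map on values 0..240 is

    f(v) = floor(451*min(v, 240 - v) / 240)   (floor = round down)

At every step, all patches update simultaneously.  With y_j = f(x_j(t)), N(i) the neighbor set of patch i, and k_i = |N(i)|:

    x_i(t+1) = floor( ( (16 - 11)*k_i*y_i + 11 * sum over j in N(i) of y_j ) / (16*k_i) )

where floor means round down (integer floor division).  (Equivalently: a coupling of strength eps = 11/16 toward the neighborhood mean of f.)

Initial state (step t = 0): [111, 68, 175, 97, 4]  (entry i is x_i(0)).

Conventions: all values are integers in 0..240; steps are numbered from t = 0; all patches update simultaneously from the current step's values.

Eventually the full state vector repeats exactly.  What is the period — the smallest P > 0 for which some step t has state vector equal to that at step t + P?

Answer: 21
Key observation: The state at step 15, [165, 165, 165, 165, 165], reappears at step 36 — and no state repeats earlier — so the cycle the system enters has period 21.

Derivation:
t=0: [111, 68, 175, 97, 4]
t=1: [140, 128, 128, 136, 112]
t=2: [200, 203, 203, 201, 203]
t=3: [71, 70, 70, 71, 70]
t=4: [131, 131, 131, 131, 131]
t=5: [204, 204, 204, 204, 204]
t=6: [67, 67, 67, 67, 67]
t=7: [125, 125, 125, 125, 125]
t=8: [216, 216, 216, 216, 216]
t=9: [45, 45, 45, 45, 45]
t=10: [84, 84, 84, 84, 84]
t=11: [157, 157, 157, 157, 157]
t=12: [155, 155, 155, 155, 155]
t=13: [159, 159, 159, 159, 159]
t=14: [152, 152, 152, 152, 152]
t=15: [165, 165, 165, 165, 165]
t=16: [140, 140, 140, 140, 140]
t=17: [187, 187, 187, 187, 187]
t=18: [99, 99, 99, 99, 99]
t=19: [186, 186, 186, 186, 186]
t=20: [101, 101, 101, 101, 101]
t=21: [189, 189, 189, 189, 189]
t=22: [95, 95, 95, 95, 95]
t=23: [178, 178, 178, 178, 178]
t=24: [116, 116, 116, 116, 116]
t=25: [217, 217, 217, 217, 217]
t=26: [43, 43, 43, 43, 43]
t=27: [80, 80, 80, 80, 80]
t=28: [150, 150, 150, 150, 150]
t=29: [169, 169, 169, 169, 169]
t=30: [133, 133, 133, 133, 133]
t=31: [201, 201, 201, 201, 201]
t=32: [73, 73, 73, 73, 73]
t=33: [137, 137, 137, 137, 137]
t=34: [193, 193, 193, 193, 193]
t=35: [88, 88, 88, 88, 88]
t=36: [165, 165, 165, 165, 165]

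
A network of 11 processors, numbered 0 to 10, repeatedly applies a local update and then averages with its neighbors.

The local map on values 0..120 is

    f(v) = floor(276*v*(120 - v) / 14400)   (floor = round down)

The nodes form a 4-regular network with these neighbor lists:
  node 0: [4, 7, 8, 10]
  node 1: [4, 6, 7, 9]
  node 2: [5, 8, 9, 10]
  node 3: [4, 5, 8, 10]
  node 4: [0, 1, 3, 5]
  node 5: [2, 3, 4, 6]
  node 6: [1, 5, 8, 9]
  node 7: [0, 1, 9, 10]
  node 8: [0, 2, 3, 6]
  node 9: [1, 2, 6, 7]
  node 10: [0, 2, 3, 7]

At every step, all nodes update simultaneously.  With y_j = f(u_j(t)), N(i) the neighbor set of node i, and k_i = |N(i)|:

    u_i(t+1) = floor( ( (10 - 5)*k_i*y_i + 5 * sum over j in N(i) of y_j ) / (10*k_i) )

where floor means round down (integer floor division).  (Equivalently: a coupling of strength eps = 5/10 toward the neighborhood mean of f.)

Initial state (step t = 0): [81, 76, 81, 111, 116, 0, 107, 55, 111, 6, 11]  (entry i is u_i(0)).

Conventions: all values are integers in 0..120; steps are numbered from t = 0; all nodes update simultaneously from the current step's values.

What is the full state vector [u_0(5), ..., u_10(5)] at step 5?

Answer: [67, 67, 67, 67, 67, 67, 67, 67, 67, 67, 67]

Derivation:
t=0: [81, 76, 81, 111, 116, 0, 107, 55, 111, 6, 11]
t=1: [44, 46, 36, 15, 21, 14, 25, 53, 30, 33, 36]
t=2: [58, 58, 52, 36, 42, 35, 47, 64, 50, 56, 55]
t=3: [67, 66, 66, 60, 62, 59, 65, 68, 65, 67, 66]
t=4: [67, 67, 68, 68, 68, 68, 68, 67, 68, 67, 68]
t=5: [67, 67, 67, 67, 67, 67, 67, 67, 67, 67, 67]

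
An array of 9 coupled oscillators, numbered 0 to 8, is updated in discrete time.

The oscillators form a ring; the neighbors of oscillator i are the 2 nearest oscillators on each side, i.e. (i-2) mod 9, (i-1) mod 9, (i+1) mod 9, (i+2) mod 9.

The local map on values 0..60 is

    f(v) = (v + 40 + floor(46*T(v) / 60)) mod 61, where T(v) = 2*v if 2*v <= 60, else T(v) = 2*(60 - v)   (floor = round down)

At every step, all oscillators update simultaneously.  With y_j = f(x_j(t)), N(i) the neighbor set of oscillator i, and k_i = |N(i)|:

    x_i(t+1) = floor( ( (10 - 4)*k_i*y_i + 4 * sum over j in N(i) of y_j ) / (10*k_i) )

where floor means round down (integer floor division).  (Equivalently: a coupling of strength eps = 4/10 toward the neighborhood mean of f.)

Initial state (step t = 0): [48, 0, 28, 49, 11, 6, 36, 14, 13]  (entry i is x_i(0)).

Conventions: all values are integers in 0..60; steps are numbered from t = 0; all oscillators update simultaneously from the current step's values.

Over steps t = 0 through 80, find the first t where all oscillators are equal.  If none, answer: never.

Simulating step by step:
t=0: [48, 0, 28, 49, 11, 6, 36, 14, 13]  (not all equal)
t=1: [38, 38, 42, 41, 23, 44, 39, 24, 21]  (not all equal)
t=2: [46, 47, 47, 47, 41, 45, 45, 41, 38]  (not all equal)
t=3: [46, 45, 45, 45, 47, 47, 47, 48, 48]  (not all equal)
t=4: [46, 46, 46, 46, 45, 45, 45, 45, 45]  (not all equal)
t=5: [46, 46, 46, 46, 46, 46, 47, 46, 46]  (not all equal)
t=6: [46, 46, 46, 46, 45, 45, 45, 45, 45]  (not all equal)

Answer: never
Key observation: The state at step 4 reappears at step 6 — the system is in a cycle of period 2 from step 4 on.  No step 0..6 is synchronized, and the cycle repeats forever, so no step up to 80 (or ever) has all oscillators equal.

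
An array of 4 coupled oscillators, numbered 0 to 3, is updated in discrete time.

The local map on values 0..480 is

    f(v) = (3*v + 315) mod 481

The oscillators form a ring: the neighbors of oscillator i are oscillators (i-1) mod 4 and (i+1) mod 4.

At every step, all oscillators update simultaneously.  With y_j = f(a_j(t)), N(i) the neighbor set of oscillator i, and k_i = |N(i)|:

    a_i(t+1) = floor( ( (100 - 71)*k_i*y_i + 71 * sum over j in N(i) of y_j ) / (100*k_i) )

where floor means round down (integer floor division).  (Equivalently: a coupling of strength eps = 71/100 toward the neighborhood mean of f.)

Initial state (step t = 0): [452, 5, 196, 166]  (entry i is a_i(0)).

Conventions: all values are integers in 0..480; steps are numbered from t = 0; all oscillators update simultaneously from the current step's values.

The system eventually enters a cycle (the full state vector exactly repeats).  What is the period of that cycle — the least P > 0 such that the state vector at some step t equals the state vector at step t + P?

Simulating step by step:
t=0: [452, 5, 196, 166]
t=1: [301, 326, 357, 327]
t=2: [310, 337, 359, 338]
t=3: [341, 358, 384, 359]
t=4: [413, 265, 311, 266]
t=5: [138, 183, 189, 184]
t=6: [344, 341, 389, 342]
t=7: [379, 259, 279, 260]
t=8: [95, 108, 148, 109]
t=9: [147, 186, 193, 187]
t=10: [359, 357, 399, 358]
t=11: [426, 300, 322, 300]
t=12: [223, 239, 272, 239]
t=13: [56, 88, 98, 88]
t=14: [70, 74, 106, 74]
t=15: [52, 85, 83, 85]
t=16: [199, 222, 87, 222]
t=17: [138, 192, 41, 192]
t=18: [363, 362, 418, 362]
t=19: [439, 328, 348, 328]
t=20: [294, 305, 354, 305]
t=21: [258, 308, 310, 308]
t=22: [233, 225, 278, 225]
t=23: [34, 92, 74, 92]
t=24: [199, 199, 94, 199]
t=25: [431, 319, 339, 319]
t=26: [267, 279, 327, 279]
t=27: [179, 228, 231, 228]
t=28: [133, 158, 39, 158]
t=29: [286, 325, 343, 325]
t=30: [294, 305, 343, 305]
t=31: [258, 296, 301, 296]
t=32: [207, 205, 245, 205]
t=33: [450, 322, 344, 322]
t=34: [290, 307, 338, 307]
t=35: [259, 288, 300, 288]
t=36: [191, 198, 227, 198]
t=37: [421, 280, 313, 280]
t=38: [176, 207, 221, 207]
t=39: [428, 266, 327, 266]
t=40: [152, 217, 204, 217]
t=41: [86, 262, 132, 262]
t=42: [125, 154, 165, 154]
t=43: [270, 276, 305, 276]
t=44: [175, 205, 206, 205]
t=45: [422, 418, 449, 418]
t=46: [129, 163, 152, 163]
t=47: [293, 275, 313, 275]
t=48: [193, 237, 211, 237]
t=49: [165, 330, 180, 330]
t=50: [338, 349, 351, 349]
t=51: [390, 390, 401, 390]
t=52: [42, 53, 51, 53]
t=53: [464, 460, 472, 460]
t=54: [255, 269, 262, 269]
t=55: [147, 137, 153, 137]
t=56: [253, 272, 258, 272]
t=57: [152, 133, 156, 133]
t=58: [249, 277, 253, 277]
t=59: [159, 128, 163, 128]
t=60: [244, 288, 248, 288]
t=61: [178, 127, 182, 127]
t=62: [259, 327, 262, 327]
t=63: [274, 192, 277, 192]
t=64: [341, 246, 344, 246]
t=65: [173, 296, 176, 296]
t=66: [273, 323, 276, 323]
t=67: [278, 218, 281, 218]
t=68: [59, 137, 61, 137]
t=69: [177, 80, 178, 80]
t=70: [158, 281, 159, 281]
t=71: [228, 276, 229, 276]
t=72: [139, 79, 140, 79]
t=73: [123, 199, 124, 199]
t=74: [364, 270, 365, 270]
t=75: [244, 364, 245, 364]
t=76: [340, 190, 341, 190]
t=77: [395, 383, 395, 383]
t=78: [31, 46, 31, 46]
t=79: [439, 421, 439, 421]
t=80: [150, 173, 150, 173]
t=81: [332, 304, 332, 304]
t=82: [289, 324, 289, 324]
t=83: [294, 250, 294, 250]
t=84: [141, 196, 141, 196]
t=85: [374, 304, 374, 304]
t=86: [325, 414, 325, 414]
t=87: [176, 265, 176, 265]
t=88: [210, 299, 210, 299]
t=89: [312, 401, 312, 401]
t=90: [137, 226, 137, 226]
t=91: [93, 182, 93, 182]
t=92: [302, 190, 302, 190]
t=93: [361, 301, 361, 301]
t=94: [308, 383, 308, 383]
t=95: [95, 202, 95, 202]
t=96: [346, 212, 346, 212]
t=97: [447, 413, 447, 413]
t=98: [140, 183, 140, 183]
t=99: [345, 291, 345, 291]
t=100: [272, 341, 272, 341]
t=101: [315, 229, 315, 229]
t=102: [114, 223, 114, 223]
t=103: [66, 131, 66, 131]
t=104: [170, 88, 170, 88]
t=105: [169, 272, 169, 272]
t=106: [218, 291, 218, 291]
t=107: [162, 70, 162, 70]
t=108: [124, 239, 124, 239]
t=109: [109, 166, 109, 166]
t=110: [282, 210, 282, 210]
t=111: [387, 275, 387, 275]
t=112: [135, 75, 135, 75]
t=113: [111, 186, 111, 186]
t=114: [326, 232, 326, 232]
t=115: [130, 249, 130, 249]
t=116: [135, 188, 135, 188]
t=117: [351, 285, 351, 285]
t=118: [265, 348, 265, 348]
t=119: [324, 220, 324, 220]
t=120: [103, 234, 103, 234]
t=121: [80, 117, 80, 117]
t=122: [152, 106, 152, 106]
t=123: [192, 249, 192, 249]
t=124: [189, 320, 189, 320]
t=125: [338, 375, 338, 375]
t=126: [445, 399, 445, 399]
t=127: [109, 166, 109, 166]

Answer: 18
Key observation: The state at step 109, [109, 166, 109, 166], reappears at step 127 — and no state repeats earlier — so the cycle the system enters has period 18.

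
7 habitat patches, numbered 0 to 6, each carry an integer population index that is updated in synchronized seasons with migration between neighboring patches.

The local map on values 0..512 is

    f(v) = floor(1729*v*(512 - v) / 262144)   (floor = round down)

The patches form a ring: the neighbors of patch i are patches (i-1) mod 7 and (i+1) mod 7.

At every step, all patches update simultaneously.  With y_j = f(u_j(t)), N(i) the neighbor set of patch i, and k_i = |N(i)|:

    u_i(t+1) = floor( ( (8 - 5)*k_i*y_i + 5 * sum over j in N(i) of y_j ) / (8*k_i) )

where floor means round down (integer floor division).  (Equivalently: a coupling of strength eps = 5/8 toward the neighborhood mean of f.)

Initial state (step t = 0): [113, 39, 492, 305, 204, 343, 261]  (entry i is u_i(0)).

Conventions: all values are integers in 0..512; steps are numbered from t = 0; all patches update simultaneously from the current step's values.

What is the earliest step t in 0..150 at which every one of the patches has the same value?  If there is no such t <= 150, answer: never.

Simulating step by step:
t=0: [113, 39, 492, 305, 204, 343, 261]  (not all equal)
t=1: [284, 158, 191, 305, 404, 407, 374]  (not all equal)
t=2: [381, 397, 396, 371, 325, 301, 348]  (not all equal)
t=3: [334, 310, 315, 348, 388, 399, 374]  (not all equal)
t=4: [382, 405, 399, 367, 329, 316, 342]  (not all equal)
t=5: [331, 301, 309, 348, 385, 396, 373]  (not all equal)
t=6: [385, 409, 403, 370, 332, 320, 345]  (not all equal)
t=7: [326, 294, 303, 343, 382, 393, 369]  (not all equal)
t=8: [390, 413, 407, 375, 338, 326, 351]  (not all equal)
t=9: [317, 286, 295, 335, 375, 386, 362]  (not all equal)
t=10: [397, 418, 413, 384, 348, 337, 361]  (not all equal)
t=11: [306, 275, 283, 323, 363, 375, 349]  (not all equal)
t=12: [406, 424, 419, 395, 364, 355, 375]  (not all equal)
t=13: [288, 261, 268, 305, 342, 354, 329]  (not all equal)
t=14: [418, 429, 426, 410, 388, 381, 396]  (not all equal)
t=15: [264, 244, 249, 277, 307, 316, 297]  (not all equal)
t=16: [427, 431, 430, 425, 417, 414, 420]  (not all equal)
t=17: [240, 233, 234, 245, 257, 261, 253]  (not all equal)
t=18: [430, 428, 429, 430, 431, 432, 431]  (not all equal)
t=19: [232, 234, 234, 232, 229, 228, 229]  (not all equal)
t=20: [428, 428, 428, 428, 427, 427, 427]  (not all equal)
t=21: [237, 237, 237, 237, 238, 239, 238]  (not all equal)
t=22: [429, 429, 429, 429, 429, 430, 429]  (not all equal)
t=23: [234, 234, 234, 234, 233, 233, 233]  (not all equal)
t=24: [428, 429, 429, 428, 428, 428, 428]  (not all equal)
t=25: [236, 234, 234, 236, 237, 237, 237]  (not all equal)
t=26: [429, 429, 429, 429, 429, 429, 429]  (all equal)

Answer: 26
Key observation: Synchronization is absorbing here: once all patches are equal they stay equal, and step 26 is the first all-equal step.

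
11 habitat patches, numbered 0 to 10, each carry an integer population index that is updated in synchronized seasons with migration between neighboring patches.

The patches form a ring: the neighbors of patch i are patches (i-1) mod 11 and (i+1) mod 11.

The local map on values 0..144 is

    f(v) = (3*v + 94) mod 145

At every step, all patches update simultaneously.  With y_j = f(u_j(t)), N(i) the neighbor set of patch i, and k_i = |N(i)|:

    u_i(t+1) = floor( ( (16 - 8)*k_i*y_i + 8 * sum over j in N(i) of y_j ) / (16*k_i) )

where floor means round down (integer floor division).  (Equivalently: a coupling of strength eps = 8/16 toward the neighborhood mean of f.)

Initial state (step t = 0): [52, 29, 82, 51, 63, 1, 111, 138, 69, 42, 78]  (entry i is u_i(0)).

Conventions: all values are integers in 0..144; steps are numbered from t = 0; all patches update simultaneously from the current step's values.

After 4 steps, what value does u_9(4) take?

Simulating step by step:
t=0: [52, 29, 82, 51, 63, 1, 111, 138, 69, 42, 78]
t=1: [71, 56, 59, 98, 118, 117, 111, 73, 42, 49, 64]
t=2: [73, 94, 116, 83, 33, 42, 76, 64, 67, 102, 98]
t=3: [57, 50, 38, 40, 56, 57, 70, 79, 65, 80, 82]
t=4: [97, 95, 73, 79, 105, 92, 47, 60, 93, 70, 66]

Answer: u_9(4) = 70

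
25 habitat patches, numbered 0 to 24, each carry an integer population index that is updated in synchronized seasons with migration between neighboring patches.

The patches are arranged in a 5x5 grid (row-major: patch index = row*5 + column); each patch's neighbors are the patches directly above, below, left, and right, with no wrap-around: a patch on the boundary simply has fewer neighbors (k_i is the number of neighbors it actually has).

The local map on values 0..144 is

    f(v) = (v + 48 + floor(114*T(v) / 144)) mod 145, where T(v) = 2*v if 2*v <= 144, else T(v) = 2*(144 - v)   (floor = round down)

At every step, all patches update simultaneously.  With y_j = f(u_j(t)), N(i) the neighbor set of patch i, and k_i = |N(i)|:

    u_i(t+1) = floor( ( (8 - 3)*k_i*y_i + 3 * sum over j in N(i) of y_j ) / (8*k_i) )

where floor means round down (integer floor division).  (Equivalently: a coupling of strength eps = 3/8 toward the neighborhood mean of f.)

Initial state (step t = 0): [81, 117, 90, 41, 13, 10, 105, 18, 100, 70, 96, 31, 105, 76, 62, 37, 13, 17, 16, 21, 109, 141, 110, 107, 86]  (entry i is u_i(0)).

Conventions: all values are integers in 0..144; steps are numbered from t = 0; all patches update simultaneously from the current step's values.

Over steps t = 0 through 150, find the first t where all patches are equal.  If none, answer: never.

Answer: never
Key observation: The state at step 6 reappears at step 8 — the system is in a cycle of period 2 from step 6 on.  No step 0..8 is synchronized, and the cycle repeats forever, so no step up to 150 (or ever) has all patches equal.

Derivation:
t=0: [81, 117, 90, 41, 13, 10, 105, 18, 100, 70, 96, 31, 105, 76, 62, 37, 13, 17, 16, 21, 109, 141, 110, 107, 86]  (not all equal)
t=1: [77, 67, 69, 33, 67, 74, 76, 85, 70, 78, 89, 107, 80, 81, 73, 117, 89, 85, 88, 92, 77, 56, 67, 71, 81]  (not all equal)
t=2: [84, 79, 86, 113, 88, 85, 83, 81, 87, 84, 76, 73, 81, 83, 85, 69, 73, 80, 80, 79, 74, 59, 74, 83, 82]  (not all equal)
t=3: [82, 83, 79, 70, 76, 81, 82, 82, 79, 81, 85, 86, 83, 82, 81, 83, 83, 84, 83, 83, 79, 67, 82, 83, 83]  (not all equal)
t=4: [82, 82, 83, 83, 84, 82, 82, 83, 83, 83, 81, 80, 82, 82, 82, 82, 81, 82, 82, 82, 82, 78, 81, 82, 82]  (not all equal)
t=5: [83, 82, 82, 82, 82, 83, 83, 82, 82, 82, 83, 83, 83, 82, 82, 83, 83, 83, 83, 83, 83, 84, 83, 83, 83]  (not all equal)
t=6: [82, 82, 83, 83, 83, 82, 82, 82, 83, 83, 82, 82, 82, 82, 82, 82, 82, 82, 82, 82, 82, 82, 82, 82, 82]  (not all equal)
t=7: [83, 82, 82, 82, 82, 83, 83, 82, 82, 82, 83, 83, 83, 82, 82, 83, 83, 83, 83, 83, 83, 83, 83, 83, 83]  (not all equal)
t=8: [82, 82, 83, 83, 83, 82, 82, 82, 83, 83, 82, 82, 82, 82, 82, 82, 82, 82, 82, 82, 82, 82, 82, 82, 82]  (not all equal)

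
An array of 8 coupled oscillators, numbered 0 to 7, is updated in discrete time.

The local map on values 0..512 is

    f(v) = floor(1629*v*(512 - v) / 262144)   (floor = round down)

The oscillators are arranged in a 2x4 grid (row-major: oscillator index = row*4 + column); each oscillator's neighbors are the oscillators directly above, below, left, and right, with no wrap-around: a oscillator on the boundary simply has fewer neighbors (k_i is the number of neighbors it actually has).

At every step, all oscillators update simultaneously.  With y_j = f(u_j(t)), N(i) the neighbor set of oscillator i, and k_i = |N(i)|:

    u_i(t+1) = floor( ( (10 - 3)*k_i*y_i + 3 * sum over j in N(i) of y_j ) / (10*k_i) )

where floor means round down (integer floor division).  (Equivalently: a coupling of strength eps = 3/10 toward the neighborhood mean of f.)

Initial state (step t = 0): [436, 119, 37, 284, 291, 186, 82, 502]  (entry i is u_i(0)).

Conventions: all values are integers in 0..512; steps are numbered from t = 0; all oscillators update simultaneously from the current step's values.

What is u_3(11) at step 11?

Answer: u_3(11) = 306

Derivation:
t=0: [436, 119, 37, 284, 291, 186, 82, 502]
t=1: [246, 272, 167, 302, 366, 354, 204, 114]
t=2: [394, 394, 369, 371, 345, 355, 371, 314]
t=3: [298, 297, 322, 334, 345, 339, 333, 367]
t=4: [390, 391, 379, 364, 364, 367, 366, 341]
t=5: [300, 298, 315, 335, 327, 326, 332, 353]
t=6: [392, 392, 383, 367, 378, 377, 370, 354]
t=7: [295, 295, 309, 329, 311, 314, 325, 341]
t=8: [395, 395, 387, 374, 389, 386, 377, 366]
t=9: [288, 289, 302, 318, 296, 301, 314, 327]
t=10: [399, 398, 392, 383, 397, 394, 386, 377]
t=11: [280, 282, 293, 306, 283, 288, 301, 312]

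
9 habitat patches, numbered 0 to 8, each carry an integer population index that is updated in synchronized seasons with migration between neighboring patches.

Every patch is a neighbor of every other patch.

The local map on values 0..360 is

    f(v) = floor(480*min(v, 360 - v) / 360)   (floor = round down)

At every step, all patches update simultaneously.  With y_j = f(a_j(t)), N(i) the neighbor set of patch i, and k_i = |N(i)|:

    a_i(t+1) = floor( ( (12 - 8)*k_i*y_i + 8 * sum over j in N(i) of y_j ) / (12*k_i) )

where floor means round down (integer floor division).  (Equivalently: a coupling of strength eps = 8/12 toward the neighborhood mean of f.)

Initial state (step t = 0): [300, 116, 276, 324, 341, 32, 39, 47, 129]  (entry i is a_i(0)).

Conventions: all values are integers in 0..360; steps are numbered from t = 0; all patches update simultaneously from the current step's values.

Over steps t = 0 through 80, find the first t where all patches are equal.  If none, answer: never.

Answer: 7
Key observation: Synchronization is absorbing here: once all patches are equal they stay equal, and step 7 is the first all-equal step.

Derivation:
t=0: [300, 116, 276, 324, 341, 32, 39, 47, 129]  (not all equal)
t=1: [82, 100, 90, 74, 68, 72, 75, 77, 105]  (not all equal)
t=2: [109, 115, 112, 106, 104, 106, 107, 107, 117]  (not all equal)
t=3: [145, 147, 146, 144, 143, 144, 144, 144, 147]  (not all equal)
t=4: [193, 193, 193, 192, 192, 192, 192, 192, 193]  (not all equal)
t=5: [222, 222, 222, 223, 223, 223, 223, 223, 222]  (not all equal)
t=6: [183, 183, 183, 182, 182, 182, 182, 182, 183]  (not all equal)
t=7: [236, 236, 236, 236, 236, 236, 236, 236, 236]  (all equal)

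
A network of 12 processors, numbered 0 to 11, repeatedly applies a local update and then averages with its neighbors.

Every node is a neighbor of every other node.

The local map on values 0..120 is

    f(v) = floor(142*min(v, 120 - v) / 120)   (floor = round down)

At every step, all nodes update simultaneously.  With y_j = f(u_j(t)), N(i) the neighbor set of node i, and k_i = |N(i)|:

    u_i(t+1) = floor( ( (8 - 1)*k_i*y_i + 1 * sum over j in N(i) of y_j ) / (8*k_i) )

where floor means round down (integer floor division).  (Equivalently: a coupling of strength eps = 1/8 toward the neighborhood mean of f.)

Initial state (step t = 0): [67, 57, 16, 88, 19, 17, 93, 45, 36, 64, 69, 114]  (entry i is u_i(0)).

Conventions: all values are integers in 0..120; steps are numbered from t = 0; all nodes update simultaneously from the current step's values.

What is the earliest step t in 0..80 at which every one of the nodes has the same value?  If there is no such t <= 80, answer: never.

Simulating step by step:
t=0: [67, 57, 16, 88, 19, 17, 93, 45, 36, 64, 69, 114]  (not all equal)
t=1: [59, 63, 21, 37, 24, 22, 32, 51, 41, 62, 57, 11]  (not all equal)
t=2: [65, 64, 26, 43, 30, 28, 38, 58, 47, 64, 64, 17]  (not all equal)
t=3: [62, 63, 32, 49, 37, 35, 44, 65, 54, 63, 63, 24]  (not all equal)
t=4: [66, 65, 39, 56, 44, 42, 52, 63, 61, 65, 65, 31]  (not all equal)
t=5: [62, 64, 47, 65, 52, 50, 60, 65, 67, 64, 64, 39]  (not all equal)
t=6: [67, 65, 56, 64, 61, 59, 69, 64, 62, 65, 65, 48]  (not all equal)
t=7: [62, 64, 65, 65, 68, 68, 60, 65, 67, 64, 64, 57]  (not all equal)
t=8: [67, 65, 65, 65, 61, 61, 70, 65, 62, 65, 65, 66]  (not all equal)
t=9: [62, 65, 65, 65, 68, 68, 59, 65, 67, 65, 65, 63]  (not all equal)
t=10: [67, 64, 64, 64, 61, 61, 68, 64, 62, 64, 64, 66]  (not all equal)
t=11: [62, 65, 65, 65, 68, 68, 61, 65, 67, 65, 65, 63]  (not all equal)
t=12: [67, 64, 64, 64, 61, 61, 68, 64, 62, 64, 64, 66]  (not all equal)

Answer: never
Key observation: The state at step 10 reappears at step 12 — the system is in a cycle of period 2 from step 10 on.  No step 0..12 is synchronized, and the cycle repeats forever, so no step up to 80 (or ever) has all nodes equal.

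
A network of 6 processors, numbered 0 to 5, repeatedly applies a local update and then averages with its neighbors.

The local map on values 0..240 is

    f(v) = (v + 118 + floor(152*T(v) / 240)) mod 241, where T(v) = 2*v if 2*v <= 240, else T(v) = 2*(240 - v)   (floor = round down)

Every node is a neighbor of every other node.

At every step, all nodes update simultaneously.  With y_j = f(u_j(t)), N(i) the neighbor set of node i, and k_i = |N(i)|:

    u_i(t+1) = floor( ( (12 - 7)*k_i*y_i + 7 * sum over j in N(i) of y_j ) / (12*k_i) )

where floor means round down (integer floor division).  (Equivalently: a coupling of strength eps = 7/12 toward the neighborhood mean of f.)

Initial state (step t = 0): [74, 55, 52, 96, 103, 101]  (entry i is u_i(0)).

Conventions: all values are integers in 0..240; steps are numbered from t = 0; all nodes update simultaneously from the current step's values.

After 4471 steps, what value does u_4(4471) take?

Answer: u_4(4471) = 143
Key observation: The state at step 10, [142, 142, 142, 142, 142, 142], reappears at step 12: the system is in a cycle of period 2 from step 10 on.  Therefore the state at step 4471 equals the state at step 10 + ((4471 - 10) mod 2) = 11, which is [143, 143, 143, 143, 143, 143].

Derivation:
t=0: [74, 55, 52, 96, 103, 101]
t=1: [81, 69, 139, 96, 101, 100]
t=2: [80, 72, 105, 90, 94, 93]
t=3: [72, 66, 89, 79, 81, 81]
t=4: [49, 45, 60, 54, 55, 55]
t=5: [150, 148, 86, 154, 82, 82]
t=6: [114, 114, 93, 113, 90, 90]
t=7: [116, 116, 102, 115, 100, 100]
t=8: [126, 126, 117, 126, 115, 115]
t=9: [144, 144, 142, 144, 141, 141]
t=10: [142, 142, 142, 142, 142, 142]
t=11: [143, 143, 143, 143, 143, 143]
t=12: [142, 142, 142, 142, 142, 142]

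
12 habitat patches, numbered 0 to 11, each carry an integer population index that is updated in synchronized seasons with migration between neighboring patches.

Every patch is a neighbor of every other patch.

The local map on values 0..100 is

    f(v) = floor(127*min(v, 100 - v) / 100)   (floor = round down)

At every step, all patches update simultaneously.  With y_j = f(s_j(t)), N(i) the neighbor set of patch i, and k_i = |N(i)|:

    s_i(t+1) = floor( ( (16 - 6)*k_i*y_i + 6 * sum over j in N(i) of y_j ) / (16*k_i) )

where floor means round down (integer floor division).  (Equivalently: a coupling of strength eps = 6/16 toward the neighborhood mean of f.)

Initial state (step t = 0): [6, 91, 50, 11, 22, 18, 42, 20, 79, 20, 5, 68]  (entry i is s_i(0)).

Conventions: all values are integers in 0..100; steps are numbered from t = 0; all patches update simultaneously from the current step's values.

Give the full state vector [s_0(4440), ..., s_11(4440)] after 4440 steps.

Answer: [53, 53, 53, 53, 53, 53, 53, 53, 53, 53, 53, 53]
Key observation: The state at step 11, [60, 60, 60, 60, 60, 60, 60, 60, 60, 60, 60, 60], reappears at step 19: the system is in a cycle of period 8 from step 11 on.  Therefore the state at step 4440 equals the state at step 11 + ((4440 - 11) mod 8) = 16, which is [53, 53, 53, 53, 53, 53, 53, 53, 53, 53, 53, 53].

Derivation:
t=0: [6, 91, 50, 11, 22, 18, 42, 20, 79, 20, 5, 68]
t=1: [14, 17, 48, 18, 26, 23, 42, 25, 26, 25, 14, 34]
t=2: [23, 25, 48, 26, 32, 30, 44, 31, 32, 31, 23, 38]
t=3: [33, 34, 51, 35, 40, 38, 48, 39, 40, 39, 33, 44]
t=4: [44, 45, 56, 46, 49, 48, 55, 49, 49, 49, 44, 52]
t=5: [56, 57, 56, 58, 60, 59, 57, 60, 60, 60, 56, 59]
t=6: [53, 53, 53, 52, 51, 52, 53, 51, 51, 51, 53, 52]
t=7: [59, 59, 59, 60, 61, 60, 59, 61, 61, 61, 59, 60]
t=8: [51, 51, 51, 50, 49, 50, 51, 49, 49, 49, 51, 50]
t=9: [62, 62, 62, 62, 62, 62, 62, 62, 62, 62, 62, 62]
t=10: [48, 48, 48, 48, 48, 48, 48, 48, 48, 48, 48, 48]
t=11: [60, 60, 60, 60, 60, 60, 60, 60, 60, 60, 60, 60]
t=12: [50, 50, 50, 50, 50, 50, 50, 50, 50, 50, 50, 50]
t=13: [63, 63, 63, 63, 63, 63, 63, 63, 63, 63, 63, 63]
t=14: [46, 46, 46, 46, 46, 46, 46, 46, 46, 46, 46, 46]
t=15: [58, 58, 58, 58, 58, 58, 58, 58, 58, 58, 58, 58]
t=16: [53, 53, 53, 53, 53, 53, 53, 53, 53, 53, 53, 53]
t=17: [59, 59, 59, 59, 59, 59, 59, 59, 59, 59, 59, 59]
t=18: [52, 52, 52, 52, 52, 52, 52, 52, 52, 52, 52, 52]
t=19: [60, 60, 60, 60, 60, 60, 60, 60, 60, 60, 60, 60]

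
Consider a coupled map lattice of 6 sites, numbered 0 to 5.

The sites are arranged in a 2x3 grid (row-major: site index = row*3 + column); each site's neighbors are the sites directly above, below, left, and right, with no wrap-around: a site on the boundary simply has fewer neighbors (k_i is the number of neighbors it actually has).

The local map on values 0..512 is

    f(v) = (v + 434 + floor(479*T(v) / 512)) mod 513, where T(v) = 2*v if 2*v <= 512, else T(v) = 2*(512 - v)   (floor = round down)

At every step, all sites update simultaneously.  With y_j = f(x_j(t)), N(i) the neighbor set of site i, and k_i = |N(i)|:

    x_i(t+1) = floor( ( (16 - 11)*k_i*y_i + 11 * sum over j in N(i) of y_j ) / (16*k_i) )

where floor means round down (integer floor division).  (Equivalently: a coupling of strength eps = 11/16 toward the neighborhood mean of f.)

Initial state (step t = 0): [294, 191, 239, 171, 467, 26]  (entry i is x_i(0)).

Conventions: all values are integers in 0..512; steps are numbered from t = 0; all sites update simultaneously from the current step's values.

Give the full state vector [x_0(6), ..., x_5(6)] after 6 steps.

Answer: [350, 304, 382, 234, 309, 288]

Derivation:
t=0: [294, 191, 239, 171, 467, 26]
t=1: [336, 301, 365, 328, 465, 353]
t=2: [85, 168, 70, 212, 203, 197]
t=3: [195, 306, 343, 234, 364, 366]
t=4: [211, 167, 71, 206, 66, 54]
t=5: [317, 181, 202, 202, 260, 104]
t=6: [350, 304, 382, 234, 309, 288]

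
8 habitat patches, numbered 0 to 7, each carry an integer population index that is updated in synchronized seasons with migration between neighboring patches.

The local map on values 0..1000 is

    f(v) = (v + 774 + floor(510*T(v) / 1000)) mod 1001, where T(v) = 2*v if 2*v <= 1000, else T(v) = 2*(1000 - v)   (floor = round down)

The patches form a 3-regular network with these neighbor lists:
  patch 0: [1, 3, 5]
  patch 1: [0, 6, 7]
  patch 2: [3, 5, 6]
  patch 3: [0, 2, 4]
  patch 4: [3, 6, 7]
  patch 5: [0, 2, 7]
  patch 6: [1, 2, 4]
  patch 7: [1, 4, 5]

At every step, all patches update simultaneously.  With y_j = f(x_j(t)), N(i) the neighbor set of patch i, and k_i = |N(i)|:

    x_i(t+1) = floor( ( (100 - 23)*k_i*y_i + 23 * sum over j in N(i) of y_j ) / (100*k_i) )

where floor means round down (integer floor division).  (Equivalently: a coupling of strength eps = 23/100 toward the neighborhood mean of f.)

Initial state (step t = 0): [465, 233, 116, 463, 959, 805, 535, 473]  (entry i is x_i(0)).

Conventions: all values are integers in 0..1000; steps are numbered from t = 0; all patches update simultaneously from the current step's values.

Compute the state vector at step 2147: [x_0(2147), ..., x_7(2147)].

Simulating step by step:
t=0: [465, 233, 116, 463, 959, 805, 535, 473]
t=1: [680, 357, 179, 659, 765, 708, 680, 697]
t=2: [757, 559, 282, 729, 777, 728, 707, 756]
t=3: [777, 780, 442, 744, 777, 744, 744, 777]
t=4: [777, 777, 690, 769, 777, 769, 769, 777]
t=5: [777, 777, 778, 777, 777, 777, 777, 777]
t=6: [777, 777, 777, 777, 777, 777, 777, 777]
t=7: [777, 777, 777, 777, 777, 777, 777, 777]

Answer: [777, 777, 777, 777, 777, 777, 777, 777]
Key observation: The state at step 6, [777, 777, 777, 777, 777, 777, 777, 777], reappears at step 7: the system is in a cycle of period 1 from step 6 on.  Therefore the state at step 2147 equals the state at step 6 + ((2147 - 6) mod 1) = 6, which is [777, 777, 777, 777, 777, 777, 777, 777].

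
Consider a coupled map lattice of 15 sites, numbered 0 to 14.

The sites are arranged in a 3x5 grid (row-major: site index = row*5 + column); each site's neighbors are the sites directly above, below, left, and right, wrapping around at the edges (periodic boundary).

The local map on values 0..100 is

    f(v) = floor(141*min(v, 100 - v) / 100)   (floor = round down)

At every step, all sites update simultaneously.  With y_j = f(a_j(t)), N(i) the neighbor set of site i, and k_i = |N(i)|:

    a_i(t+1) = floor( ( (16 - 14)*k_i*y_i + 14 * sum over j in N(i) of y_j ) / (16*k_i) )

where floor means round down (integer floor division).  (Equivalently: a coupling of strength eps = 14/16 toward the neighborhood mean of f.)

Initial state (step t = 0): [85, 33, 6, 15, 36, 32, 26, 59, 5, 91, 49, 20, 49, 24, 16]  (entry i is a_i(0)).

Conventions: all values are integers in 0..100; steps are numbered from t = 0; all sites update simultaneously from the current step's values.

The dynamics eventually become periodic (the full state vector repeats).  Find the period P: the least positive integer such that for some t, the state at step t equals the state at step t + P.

Answer: 6
Key observation: The state at step 7, [66, 64, 66, 69, 69, 66, 64, 66, 69, 69, 66, 64, 66, 69, 69], reappears at step 13 — and no state repeats earlier — so the cycle the system enters has period 6.

Derivation:
t=0: [85, 33, 6, 15, 36, 32, 26, 59, 5, 91, 49, 20, 49, 24, 16]
t=1: [48, 26, 43, 24, 22, 35, 43, 33, 27, 28, 34, 51, 36, 30, 38]
t=2: [44, 60, 43, 41, 45, 52, 51, 51, 39, 42, 57, 50, 53, 43, 41]
t=3: [61, 64, 61, 58, 59, 63, 65, 63, 60, 60, 63, 63, 64, 58, 60]
t=4: [52, 51, 52, 56, 56, 52, 51, 52, 56, 55, 53, 50, 53, 55, 56]
t=5: [66, 68, 66, 63, 63, 66, 68, 66, 63, 63, 66, 67, 66, 63, 63]
t=6: [47, 46, 47, 50, 50, 47, 46, 47, 50, 50, 47, 46, 47, 50, 50]
t=7: [66, 64, 66, 69, 69, 66, 64, 66, 69, 69, 66, 64, 66, 69, 69]
t=8: [46, 48, 46, 43, 43, 46, 48, 46, 43, 43, 46, 48, 46, 43, 43]
t=9: [63, 65, 63, 60, 60, 63, 65, 63, 60, 60, 63, 65, 63, 60, 60]
t=10: [52, 50, 52, 55, 55, 52, 50, 52, 55, 55, 52, 50, 52, 55, 55]
t=11: [66, 68, 66, 63, 63, 66, 68, 66, 63, 63, 66, 68, 66, 63, 63]
t=12: [47, 45, 47, 50, 50, 47, 45, 47, 50, 50, 47, 45, 47, 50, 50]
t=13: [66, 64, 66, 69, 69, 66, 64, 66, 69, 69, 66, 64, 66, 69, 69]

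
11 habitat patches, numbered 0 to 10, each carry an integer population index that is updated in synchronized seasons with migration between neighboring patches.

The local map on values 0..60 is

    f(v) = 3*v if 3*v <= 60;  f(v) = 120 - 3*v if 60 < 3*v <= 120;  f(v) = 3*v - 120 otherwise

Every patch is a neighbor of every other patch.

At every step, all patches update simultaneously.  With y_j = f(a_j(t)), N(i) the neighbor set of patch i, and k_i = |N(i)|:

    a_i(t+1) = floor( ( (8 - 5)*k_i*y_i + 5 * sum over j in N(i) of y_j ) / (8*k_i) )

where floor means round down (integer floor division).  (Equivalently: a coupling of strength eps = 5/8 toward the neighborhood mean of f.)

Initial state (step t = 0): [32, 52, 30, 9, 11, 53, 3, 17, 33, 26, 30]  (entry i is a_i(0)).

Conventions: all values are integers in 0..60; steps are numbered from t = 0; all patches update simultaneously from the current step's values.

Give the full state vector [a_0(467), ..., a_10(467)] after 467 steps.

Simulating step by step:
t=0: [32, 52, 30, 9, 11, 53, 3, 17, 33, 26, 30]
t=1: [28, 32, 30, 29, 31, 33, 24, 37, 27, 34, 30]
t=2: [30, 27, 29, 30, 28, 26, 34, 22, 31, 25, 29]
t=3: [33, 36, 34, 33, 35, 37, 29, 41, 32, 38, 34]
t=4: [17, 15, 16, 17, 15, 14, 21, 12, 18, 13, 16]
t=5: [48, 46, 47, 48, 46, 45, 50, 43, 49, 44, 47]
t=6: [21, 19, 20, 21, 19, 18, 23, 16, 22, 17, 20]
t=7: [55, 55, 56, 55, 55, 54, 53, 52, 54, 53, 56]
t=8: [43, 43, 44, 43, 43, 42, 41, 40, 42, 41, 44]
t=9: [7, 7, 8, 7, 7, 6, 5, 4, 6, 5, 8]
t=10: [19, 19, 20, 19, 19, 18, 17, 16, 18, 17, 20]
t=11: [55, 55, 56, 55, 55, 54, 53, 52, 54, 53, 56]

Answer: [55, 55, 56, 55, 55, 54, 53, 52, 54, 53, 56]
Key observation: The state at step 7, [55, 55, 56, 55, 55, 54, 53, 52, 54, 53, 56], reappears at step 11: the system is in a cycle of period 4 from step 7 on.  Therefore the state at step 467 equals the state at step 7 + ((467 - 7) mod 4) = 7, which is [55, 55, 56, 55, 55, 54, 53, 52, 54, 53, 56].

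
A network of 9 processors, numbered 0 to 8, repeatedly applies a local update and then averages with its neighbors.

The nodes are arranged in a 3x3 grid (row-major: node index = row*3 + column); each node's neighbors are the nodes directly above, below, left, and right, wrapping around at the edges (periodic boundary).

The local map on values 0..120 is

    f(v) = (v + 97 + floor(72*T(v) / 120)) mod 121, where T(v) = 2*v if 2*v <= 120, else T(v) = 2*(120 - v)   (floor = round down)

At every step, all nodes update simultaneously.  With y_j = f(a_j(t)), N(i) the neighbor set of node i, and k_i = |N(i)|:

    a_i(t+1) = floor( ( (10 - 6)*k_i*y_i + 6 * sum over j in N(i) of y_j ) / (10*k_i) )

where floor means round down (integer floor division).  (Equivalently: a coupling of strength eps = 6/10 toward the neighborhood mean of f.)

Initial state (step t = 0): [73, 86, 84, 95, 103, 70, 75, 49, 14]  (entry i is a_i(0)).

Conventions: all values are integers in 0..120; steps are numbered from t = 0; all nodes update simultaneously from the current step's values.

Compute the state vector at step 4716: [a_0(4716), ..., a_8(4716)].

Simulating step by step:
t=0: [73, 86, 84, 95, 103, 70, 75, 49, 14]
t=1: [103, 99, 89, 102, 98, 88, 86, 80, 61]
t=2: [100, 100, 102, 100, 100, 102, 102, 102, 104]
t=3: [99, 99, 99, 99, 99, 99, 99, 99, 99]
t=4: [100, 100, 100, 100, 100, 100, 100, 100, 100]
t=5: [100, 100, 100, 100, 100, 100, 100, 100, 100]

Answer: [100, 100, 100, 100, 100, 100, 100, 100, 100]
Key observation: The state at step 4, [100, 100, 100, 100, 100, 100, 100, 100, 100], reappears at step 5: the system is in a cycle of period 1 from step 4 on.  Therefore the state at step 4716 equals the state at step 4 + ((4716 - 4) mod 1) = 4, which is [100, 100, 100, 100, 100, 100, 100, 100, 100].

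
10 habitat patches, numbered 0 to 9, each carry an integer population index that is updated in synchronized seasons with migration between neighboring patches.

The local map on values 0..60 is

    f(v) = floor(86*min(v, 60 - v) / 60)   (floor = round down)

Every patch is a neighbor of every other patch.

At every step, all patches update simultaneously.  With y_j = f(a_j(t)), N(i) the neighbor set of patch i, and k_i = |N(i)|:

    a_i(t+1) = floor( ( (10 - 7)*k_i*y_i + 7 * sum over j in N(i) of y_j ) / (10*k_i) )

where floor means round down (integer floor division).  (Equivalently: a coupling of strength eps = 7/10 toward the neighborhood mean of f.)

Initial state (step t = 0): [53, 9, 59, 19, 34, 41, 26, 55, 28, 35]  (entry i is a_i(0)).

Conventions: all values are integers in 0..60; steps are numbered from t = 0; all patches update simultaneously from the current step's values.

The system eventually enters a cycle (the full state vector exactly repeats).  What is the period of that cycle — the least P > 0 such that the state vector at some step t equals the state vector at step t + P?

Answer: 2
Key observation: The state at step 4, [28, 28, 28, 28, 28, 28, 28, 28, 28, 28], reappears at step 6 — and no state repeats earlier — so the cycle the system enters has period 2.

Derivation:
t=0: [53, 9, 59, 19, 34, 41, 26, 55, 28, 35]
t=1: [20, 20, 18, 24, 26, 24, 26, 19, 27, 25]
t=2: [31, 31, 30, 32, 33, 32, 33, 31, 33, 32]
t=3: [40, 40, 40, 40, 39, 40, 39, 40, 39, 40]
t=4: [28, 28, 28, 28, 28, 28, 28, 28, 28, 28]
t=5: [40, 40, 40, 40, 40, 40, 40, 40, 40, 40]
t=6: [28, 28, 28, 28, 28, 28, 28, 28, 28, 28]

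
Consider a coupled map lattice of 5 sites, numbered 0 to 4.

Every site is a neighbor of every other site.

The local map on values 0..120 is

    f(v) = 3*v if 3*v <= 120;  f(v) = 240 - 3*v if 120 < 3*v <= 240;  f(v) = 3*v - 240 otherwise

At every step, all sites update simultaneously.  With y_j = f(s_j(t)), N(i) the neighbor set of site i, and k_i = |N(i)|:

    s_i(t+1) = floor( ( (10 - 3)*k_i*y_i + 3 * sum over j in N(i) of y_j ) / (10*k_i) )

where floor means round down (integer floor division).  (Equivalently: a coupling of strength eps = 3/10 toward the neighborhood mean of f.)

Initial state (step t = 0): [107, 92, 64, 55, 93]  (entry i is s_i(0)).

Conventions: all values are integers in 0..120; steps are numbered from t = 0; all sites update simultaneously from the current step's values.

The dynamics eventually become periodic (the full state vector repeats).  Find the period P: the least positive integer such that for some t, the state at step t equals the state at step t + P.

Answer: 4
Key observation: The state at step 72, [108, 108, 108, 108, 108], reappears at step 76 — and no state repeats earlier — so the cycle the system enters has period 4.

Derivation:
t=0: [107, 92, 64, 55, 93]
t=1: [71, 43, 50, 67, 45]
t=2: [44, 97, 84, 52, 93]
t=3: [89, 53, 29, 74, 46]
t=4: [40, 74, 78, 34, 87]
t=5: [95, 31, 23, 83, 33]
t=6: [51, 81, 66, 29, 85]
t=7: [71, 19, 43, 71, 26]
t=8: [39, 58, 91, 39, 71]
t=9: [100, 68, 47, 100, 43]
t=10: [64, 49, 89, 64, 96]
t=11: [49, 77, 36, 49, 49]
t=12: [87, 35, 97, 87, 87]
t=13: [29, 82, 48, 29, 29]
t=14: [81, 30, 87, 81, 81]
t=15: [10, 65, 22, 10, 10]
t=16: [33, 43, 56, 33, 33]
t=17: [97, 105, 81, 97, 97]
t=18: [49, 64, 19, 49, 49]
t=19: [86, 58, 64, 86, 86]
t=20: [23, 53, 42, 23, 23]
t=21: [73, 80, 101, 73, 73]
t=22: [22, 9, 48, 22, 22]
t=23: [65, 40, 84, 65, 65]
t=24: [48, 95, 27, 48, 48]
t=25: [91, 59, 81, 91, 91]
t=26: [33, 51, 14, 33, 33]
t=27: [93, 86, 58, 93, 93]
t=28: [39, 26, 56, 39, 39]
t=29: [110, 86, 82, 110, 110]
t=30: [78, 33, 25, 78, 78]
t=31: [18, 76, 61, 18, 18]
t=32: [51, 24, 52, 51, 51]
t=33: [85, 76, 83, 85, 85]
t=34: [14, 12, 10, 14, 14]
t=35: [40, 36, 33, 40, 40]
t=36: [117, 110, 104, 117, 117]
t=37: [106, 93, 82, 106, 106]
t=38: [69, 45, 24, 69, 69]
t=39: [41, 86, 65, 41, 41]
t=40: [104, 42, 59, 104, 104]
t=41: [74, 100, 68, 74, 74]
t=42: [22, 48, 33, 22, 22]
t=43: [70, 89, 91, 70, 70]
t=44: [30, 28, 31, 30, 30]
t=45: [89, 86, 91, 89, 89]
t=46: [26, 21, 30, 26, 26]
t=47: [77, 68, 85, 77, 77]
t=48: [11, 28, 15, 11, 11]
t=49: [37, 69, 45, 37, 37]
t=50: [104, 55, 100, 104, 104]
t=51: [71, 73, 63, 71, 71]
t=52: [28, 24, 43, 28, 28]
t=53: [85, 77, 102, 85, 85]
t=54: [18, 14, 50, 18, 18]
t=55: [55, 48, 78, 55, 55]
t=56: [71, 84, 28, 71, 71]
t=57: [30, 20, 65, 30, 30]
t=58: [84, 65, 56, 84, 84]
t=59: [18, 39, 56, 18, 18]
t=60: [60, 99, 71, 60, 60]
t=61: [57, 55, 36, 57, 57]
t=62: [72, 76, 96, 72, 72]
t=63: [24, 17, 39, 24, 24]
t=64: [73, 60, 101, 73, 73]
t=65: [27, 51, 53, 27, 27]
t=66: [81, 85, 81, 81, 81]
t=67: [3, 11, 3, 3, 3]
t=68: [10, 25, 10, 10, 10]
t=69: [33, 61, 33, 33, 33]
t=70: [95, 69, 95, 95, 95]
t=71: [44, 36, 44, 44, 44]
t=72: [108, 108, 108, 108, 108]
t=73: [84, 84, 84, 84, 84]
t=74: [12, 12, 12, 12, 12]
t=75: [36, 36, 36, 36, 36]
t=76: [108, 108, 108, 108, 108]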